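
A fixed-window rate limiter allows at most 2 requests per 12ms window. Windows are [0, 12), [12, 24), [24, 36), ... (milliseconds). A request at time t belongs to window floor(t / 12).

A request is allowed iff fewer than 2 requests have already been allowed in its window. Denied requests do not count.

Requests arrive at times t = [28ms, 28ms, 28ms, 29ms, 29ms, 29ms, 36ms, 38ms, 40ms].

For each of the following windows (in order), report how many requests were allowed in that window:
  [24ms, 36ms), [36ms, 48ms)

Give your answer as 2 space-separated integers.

Processing requests:
  req#1 t=28ms (window 2): ALLOW
  req#2 t=28ms (window 2): ALLOW
  req#3 t=28ms (window 2): DENY
  req#4 t=29ms (window 2): DENY
  req#5 t=29ms (window 2): DENY
  req#6 t=29ms (window 2): DENY
  req#7 t=36ms (window 3): ALLOW
  req#8 t=38ms (window 3): ALLOW
  req#9 t=40ms (window 3): DENY

Allowed counts by window: 2 2

Answer: 2 2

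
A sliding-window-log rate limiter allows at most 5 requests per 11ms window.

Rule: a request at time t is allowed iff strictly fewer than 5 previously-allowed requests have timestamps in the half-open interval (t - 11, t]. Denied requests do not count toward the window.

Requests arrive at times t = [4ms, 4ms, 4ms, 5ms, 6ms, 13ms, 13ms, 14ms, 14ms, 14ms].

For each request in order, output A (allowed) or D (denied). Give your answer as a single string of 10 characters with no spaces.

Tracking allowed requests in the window:
  req#1 t=4ms: ALLOW
  req#2 t=4ms: ALLOW
  req#3 t=4ms: ALLOW
  req#4 t=5ms: ALLOW
  req#5 t=6ms: ALLOW
  req#6 t=13ms: DENY
  req#7 t=13ms: DENY
  req#8 t=14ms: DENY
  req#9 t=14ms: DENY
  req#10 t=14ms: DENY

Answer: AAAAADDDDD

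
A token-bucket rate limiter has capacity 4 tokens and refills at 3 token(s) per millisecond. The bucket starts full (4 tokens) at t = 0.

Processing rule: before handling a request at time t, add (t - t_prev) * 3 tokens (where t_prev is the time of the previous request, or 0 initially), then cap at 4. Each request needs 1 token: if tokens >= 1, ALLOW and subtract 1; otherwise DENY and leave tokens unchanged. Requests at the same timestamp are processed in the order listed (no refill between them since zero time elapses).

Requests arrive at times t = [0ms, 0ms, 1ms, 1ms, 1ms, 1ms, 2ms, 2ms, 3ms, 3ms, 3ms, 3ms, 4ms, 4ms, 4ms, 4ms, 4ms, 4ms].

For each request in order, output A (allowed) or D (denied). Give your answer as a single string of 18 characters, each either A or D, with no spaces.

Answer: AAAAAAAAAAAAAAADDD

Derivation:
Simulating step by step:
  req#1 t=0ms: ALLOW
  req#2 t=0ms: ALLOW
  req#3 t=1ms: ALLOW
  req#4 t=1ms: ALLOW
  req#5 t=1ms: ALLOW
  req#6 t=1ms: ALLOW
  req#7 t=2ms: ALLOW
  req#8 t=2ms: ALLOW
  req#9 t=3ms: ALLOW
  req#10 t=3ms: ALLOW
  req#11 t=3ms: ALLOW
  req#12 t=3ms: ALLOW
  req#13 t=4ms: ALLOW
  req#14 t=4ms: ALLOW
  req#15 t=4ms: ALLOW
  req#16 t=4ms: DENY
  req#17 t=4ms: DENY
  req#18 t=4ms: DENY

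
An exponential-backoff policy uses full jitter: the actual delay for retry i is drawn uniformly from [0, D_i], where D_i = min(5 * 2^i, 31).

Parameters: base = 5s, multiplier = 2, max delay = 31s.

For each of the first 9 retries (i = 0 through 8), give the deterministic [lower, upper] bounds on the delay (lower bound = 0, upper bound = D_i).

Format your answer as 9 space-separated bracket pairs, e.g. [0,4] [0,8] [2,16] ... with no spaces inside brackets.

Answer: [0,5] [0,10] [0,20] [0,31] [0,31] [0,31] [0,31] [0,31] [0,31]

Derivation:
Computing bounds per retry:
  i=0: D_i=min(5*2^0,31)=5, bounds=[0,5]
  i=1: D_i=min(5*2^1,31)=10, bounds=[0,10]
  i=2: D_i=min(5*2^2,31)=20, bounds=[0,20]
  i=3: D_i=min(5*2^3,31)=31, bounds=[0,31]
  i=4: D_i=min(5*2^4,31)=31, bounds=[0,31]
  i=5: D_i=min(5*2^5,31)=31, bounds=[0,31]
  i=6: D_i=min(5*2^6,31)=31, bounds=[0,31]
  i=7: D_i=min(5*2^7,31)=31, bounds=[0,31]
  i=8: D_i=min(5*2^8,31)=31, bounds=[0,31]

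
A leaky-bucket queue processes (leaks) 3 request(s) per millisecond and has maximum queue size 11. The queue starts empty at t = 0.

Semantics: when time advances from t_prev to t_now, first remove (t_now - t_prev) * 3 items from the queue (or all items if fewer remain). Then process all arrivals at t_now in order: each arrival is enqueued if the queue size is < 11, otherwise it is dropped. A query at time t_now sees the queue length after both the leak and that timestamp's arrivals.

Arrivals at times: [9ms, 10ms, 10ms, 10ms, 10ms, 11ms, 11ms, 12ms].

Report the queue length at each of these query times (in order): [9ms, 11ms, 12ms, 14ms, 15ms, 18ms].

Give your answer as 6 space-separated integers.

Queue lengths at query times:
  query t=9ms: backlog = 1
  query t=11ms: backlog = 3
  query t=12ms: backlog = 1
  query t=14ms: backlog = 0
  query t=15ms: backlog = 0
  query t=18ms: backlog = 0

Answer: 1 3 1 0 0 0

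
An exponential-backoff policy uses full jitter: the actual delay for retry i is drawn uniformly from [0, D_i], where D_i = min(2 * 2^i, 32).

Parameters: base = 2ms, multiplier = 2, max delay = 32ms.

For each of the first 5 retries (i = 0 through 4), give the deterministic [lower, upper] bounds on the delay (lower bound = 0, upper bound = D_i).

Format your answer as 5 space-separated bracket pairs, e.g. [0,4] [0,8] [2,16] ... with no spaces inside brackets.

Answer: [0,2] [0,4] [0,8] [0,16] [0,32]

Derivation:
Computing bounds per retry:
  i=0: D_i=min(2*2^0,32)=2, bounds=[0,2]
  i=1: D_i=min(2*2^1,32)=4, bounds=[0,4]
  i=2: D_i=min(2*2^2,32)=8, bounds=[0,8]
  i=3: D_i=min(2*2^3,32)=16, bounds=[0,16]
  i=4: D_i=min(2*2^4,32)=32, bounds=[0,32]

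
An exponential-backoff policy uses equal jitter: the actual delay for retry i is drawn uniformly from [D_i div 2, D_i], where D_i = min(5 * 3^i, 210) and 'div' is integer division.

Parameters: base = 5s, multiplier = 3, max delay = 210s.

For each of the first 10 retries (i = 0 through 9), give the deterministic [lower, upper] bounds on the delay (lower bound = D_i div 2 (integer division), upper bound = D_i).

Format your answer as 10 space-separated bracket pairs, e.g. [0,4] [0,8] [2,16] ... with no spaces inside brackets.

Answer: [2,5] [7,15] [22,45] [67,135] [105,210] [105,210] [105,210] [105,210] [105,210] [105,210]

Derivation:
Computing bounds per retry:
  i=0: D_i=min(5*3^0,210)=5, bounds=[2,5]
  i=1: D_i=min(5*3^1,210)=15, bounds=[7,15]
  i=2: D_i=min(5*3^2,210)=45, bounds=[22,45]
  i=3: D_i=min(5*3^3,210)=135, bounds=[67,135]
  i=4: D_i=min(5*3^4,210)=210, bounds=[105,210]
  i=5: D_i=min(5*3^5,210)=210, bounds=[105,210]
  i=6: D_i=min(5*3^6,210)=210, bounds=[105,210]
  i=7: D_i=min(5*3^7,210)=210, bounds=[105,210]
  i=8: D_i=min(5*3^8,210)=210, bounds=[105,210]
  i=9: D_i=min(5*3^9,210)=210, bounds=[105,210]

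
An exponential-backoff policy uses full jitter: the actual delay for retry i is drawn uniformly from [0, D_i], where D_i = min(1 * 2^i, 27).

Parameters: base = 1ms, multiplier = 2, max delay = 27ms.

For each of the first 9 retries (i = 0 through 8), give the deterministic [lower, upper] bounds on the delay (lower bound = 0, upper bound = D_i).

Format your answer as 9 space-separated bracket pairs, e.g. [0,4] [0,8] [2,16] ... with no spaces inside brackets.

Answer: [0,1] [0,2] [0,4] [0,8] [0,16] [0,27] [0,27] [0,27] [0,27]

Derivation:
Computing bounds per retry:
  i=0: D_i=min(1*2^0,27)=1, bounds=[0,1]
  i=1: D_i=min(1*2^1,27)=2, bounds=[0,2]
  i=2: D_i=min(1*2^2,27)=4, bounds=[0,4]
  i=3: D_i=min(1*2^3,27)=8, bounds=[0,8]
  i=4: D_i=min(1*2^4,27)=16, bounds=[0,16]
  i=5: D_i=min(1*2^5,27)=27, bounds=[0,27]
  i=6: D_i=min(1*2^6,27)=27, bounds=[0,27]
  i=7: D_i=min(1*2^7,27)=27, bounds=[0,27]
  i=8: D_i=min(1*2^8,27)=27, bounds=[0,27]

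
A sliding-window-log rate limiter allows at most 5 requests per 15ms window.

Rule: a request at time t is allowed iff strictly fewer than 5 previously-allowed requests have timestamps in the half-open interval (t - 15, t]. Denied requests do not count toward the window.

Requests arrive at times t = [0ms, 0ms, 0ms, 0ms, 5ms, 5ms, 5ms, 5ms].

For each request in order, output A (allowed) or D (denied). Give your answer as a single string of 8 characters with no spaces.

Answer: AAAAADDD

Derivation:
Tracking allowed requests in the window:
  req#1 t=0ms: ALLOW
  req#2 t=0ms: ALLOW
  req#3 t=0ms: ALLOW
  req#4 t=0ms: ALLOW
  req#5 t=5ms: ALLOW
  req#6 t=5ms: DENY
  req#7 t=5ms: DENY
  req#8 t=5ms: DENY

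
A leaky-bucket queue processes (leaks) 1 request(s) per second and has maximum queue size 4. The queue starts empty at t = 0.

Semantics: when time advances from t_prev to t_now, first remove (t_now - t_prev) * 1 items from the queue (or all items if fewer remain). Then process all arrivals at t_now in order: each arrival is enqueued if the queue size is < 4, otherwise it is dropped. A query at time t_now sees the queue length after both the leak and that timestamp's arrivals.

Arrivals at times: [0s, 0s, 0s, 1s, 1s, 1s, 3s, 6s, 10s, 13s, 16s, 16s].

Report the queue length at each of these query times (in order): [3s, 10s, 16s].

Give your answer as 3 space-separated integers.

Answer: 3 1 2

Derivation:
Queue lengths at query times:
  query t=3s: backlog = 3
  query t=10s: backlog = 1
  query t=16s: backlog = 2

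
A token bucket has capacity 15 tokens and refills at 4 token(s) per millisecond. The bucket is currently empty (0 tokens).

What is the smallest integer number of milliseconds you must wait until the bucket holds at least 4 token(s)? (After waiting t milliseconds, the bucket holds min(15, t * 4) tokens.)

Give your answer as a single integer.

Answer: 1

Derivation:
Need t * 4 >= 4, so t >= 4/4.
Smallest integer t = ceil(4/4) = 1.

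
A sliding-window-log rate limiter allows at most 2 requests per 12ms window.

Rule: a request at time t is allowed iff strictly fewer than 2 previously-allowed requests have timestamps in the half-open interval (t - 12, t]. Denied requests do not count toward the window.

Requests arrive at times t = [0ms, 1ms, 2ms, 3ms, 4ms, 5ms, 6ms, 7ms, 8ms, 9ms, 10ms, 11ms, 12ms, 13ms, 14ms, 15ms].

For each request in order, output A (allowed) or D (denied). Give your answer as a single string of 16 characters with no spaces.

Tracking allowed requests in the window:
  req#1 t=0ms: ALLOW
  req#2 t=1ms: ALLOW
  req#3 t=2ms: DENY
  req#4 t=3ms: DENY
  req#5 t=4ms: DENY
  req#6 t=5ms: DENY
  req#7 t=6ms: DENY
  req#8 t=7ms: DENY
  req#9 t=8ms: DENY
  req#10 t=9ms: DENY
  req#11 t=10ms: DENY
  req#12 t=11ms: DENY
  req#13 t=12ms: ALLOW
  req#14 t=13ms: ALLOW
  req#15 t=14ms: DENY
  req#16 t=15ms: DENY

Answer: AADDDDDDDDDDAADD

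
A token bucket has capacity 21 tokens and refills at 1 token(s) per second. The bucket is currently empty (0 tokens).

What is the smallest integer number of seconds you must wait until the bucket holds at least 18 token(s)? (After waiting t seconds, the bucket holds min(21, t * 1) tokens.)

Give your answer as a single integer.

Need t * 1 >= 18, so t >= 18/1.
Smallest integer t = ceil(18/1) = 18.

Answer: 18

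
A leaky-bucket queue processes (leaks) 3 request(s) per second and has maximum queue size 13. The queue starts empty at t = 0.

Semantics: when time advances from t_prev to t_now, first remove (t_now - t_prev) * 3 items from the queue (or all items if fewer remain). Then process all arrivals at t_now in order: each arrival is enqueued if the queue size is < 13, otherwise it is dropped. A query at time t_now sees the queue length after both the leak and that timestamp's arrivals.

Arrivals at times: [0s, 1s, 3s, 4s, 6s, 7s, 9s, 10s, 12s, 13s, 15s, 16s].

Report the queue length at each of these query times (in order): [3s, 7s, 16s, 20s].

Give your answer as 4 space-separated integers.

Queue lengths at query times:
  query t=3s: backlog = 1
  query t=7s: backlog = 1
  query t=16s: backlog = 1
  query t=20s: backlog = 0

Answer: 1 1 1 0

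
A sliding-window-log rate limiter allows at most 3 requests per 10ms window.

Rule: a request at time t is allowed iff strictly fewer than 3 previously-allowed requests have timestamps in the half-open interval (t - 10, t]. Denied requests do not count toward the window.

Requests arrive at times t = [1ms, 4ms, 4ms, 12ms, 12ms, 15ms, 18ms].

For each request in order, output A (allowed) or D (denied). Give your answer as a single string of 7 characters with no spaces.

Answer: AAAADAA

Derivation:
Tracking allowed requests in the window:
  req#1 t=1ms: ALLOW
  req#2 t=4ms: ALLOW
  req#3 t=4ms: ALLOW
  req#4 t=12ms: ALLOW
  req#5 t=12ms: DENY
  req#6 t=15ms: ALLOW
  req#7 t=18ms: ALLOW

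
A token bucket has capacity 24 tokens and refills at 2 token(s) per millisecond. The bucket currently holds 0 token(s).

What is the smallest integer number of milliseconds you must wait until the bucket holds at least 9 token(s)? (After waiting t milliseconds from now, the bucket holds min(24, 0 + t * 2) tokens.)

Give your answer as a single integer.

Answer: 5

Derivation:
Need 0 + t * 2 >= 9, so t >= 9/2.
Smallest integer t = ceil(9/2) = 5.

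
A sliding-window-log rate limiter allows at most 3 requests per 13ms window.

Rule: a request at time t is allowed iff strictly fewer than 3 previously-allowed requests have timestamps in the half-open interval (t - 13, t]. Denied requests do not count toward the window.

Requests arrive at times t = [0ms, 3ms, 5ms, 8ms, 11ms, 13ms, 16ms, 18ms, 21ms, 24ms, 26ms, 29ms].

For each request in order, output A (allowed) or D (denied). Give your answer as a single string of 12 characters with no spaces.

Tracking allowed requests in the window:
  req#1 t=0ms: ALLOW
  req#2 t=3ms: ALLOW
  req#3 t=5ms: ALLOW
  req#4 t=8ms: DENY
  req#5 t=11ms: DENY
  req#6 t=13ms: ALLOW
  req#7 t=16ms: ALLOW
  req#8 t=18ms: ALLOW
  req#9 t=21ms: DENY
  req#10 t=24ms: DENY
  req#11 t=26ms: ALLOW
  req#12 t=29ms: ALLOW

Answer: AAADDAAADDAA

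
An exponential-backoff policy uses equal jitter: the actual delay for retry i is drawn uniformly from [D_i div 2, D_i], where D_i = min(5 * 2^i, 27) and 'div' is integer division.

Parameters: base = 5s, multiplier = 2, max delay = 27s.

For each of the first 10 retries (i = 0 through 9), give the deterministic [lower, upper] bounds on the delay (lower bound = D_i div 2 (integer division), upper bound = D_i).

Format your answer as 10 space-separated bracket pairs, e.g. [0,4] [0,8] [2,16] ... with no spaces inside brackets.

Computing bounds per retry:
  i=0: D_i=min(5*2^0,27)=5, bounds=[2,5]
  i=1: D_i=min(5*2^1,27)=10, bounds=[5,10]
  i=2: D_i=min(5*2^2,27)=20, bounds=[10,20]
  i=3: D_i=min(5*2^3,27)=27, bounds=[13,27]
  i=4: D_i=min(5*2^4,27)=27, bounds=[13,27]
  i=5: D_i=min(5*2^5,27)=27, bounds=[13,27]
  i=6: D_i=min(5*2^6,27)=27, bounds=[13,27]
  i=7: D_i=min(5*2^7,27)=27, bounds=[13,27]
  i=8: D_i=min(5*2^8,27)=27, bounds=[13,27]
  i=9: D_i=min(5*2^9,27)=27, bounds=[13,27]

Answer: [2,5] [5,10] [10,20] [13,27] [13,27] [13,27] [13,27] [13,27] [13,27] [13,27]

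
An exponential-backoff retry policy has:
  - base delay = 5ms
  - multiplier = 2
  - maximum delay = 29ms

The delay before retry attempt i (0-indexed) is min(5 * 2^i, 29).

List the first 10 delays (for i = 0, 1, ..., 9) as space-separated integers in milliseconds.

Computing each delay:
  i=0: min(5*2^0, 29) = 5
  i=1: min(5*2^1, 29) = 10
  i=2: min(5*2^2, 29) = 20
  i=3: min(5*2^3, 29) = 29
  i=4: min(5*2^4, 29) = 29
  i=5: min(5*2^5, 29) = 29
  i=6: min(5*2^6, 29) = 29
  i=7: min(5*2^7, 29) = 29
  i=8: min(5*2^8, 29) = 29
  i=9: min(5*2^9, 29) = 29

Answer: 5 10 20 29 29 29 29 29 29 29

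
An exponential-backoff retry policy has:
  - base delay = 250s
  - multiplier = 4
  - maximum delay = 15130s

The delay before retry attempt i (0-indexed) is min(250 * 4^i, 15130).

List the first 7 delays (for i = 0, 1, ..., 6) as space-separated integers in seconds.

Answer: 250 1000 4000 15130 15130 15130 15130

Derivation:
Computing each delay:
  i=0: min(250*4^0, 15130) = 250
  i=1: min(250*4^1, 15130) = 1000
  i=2: min(250*4^2, 15130) = 4000
  i=3: min(250*4^3, 15130) = 15130
  i=4: min(250*4^4, 15130) = 15130
  i=5: min(250*4^5, 15130) = 15130
  i=6: min(250*4^6, 15130) = 15130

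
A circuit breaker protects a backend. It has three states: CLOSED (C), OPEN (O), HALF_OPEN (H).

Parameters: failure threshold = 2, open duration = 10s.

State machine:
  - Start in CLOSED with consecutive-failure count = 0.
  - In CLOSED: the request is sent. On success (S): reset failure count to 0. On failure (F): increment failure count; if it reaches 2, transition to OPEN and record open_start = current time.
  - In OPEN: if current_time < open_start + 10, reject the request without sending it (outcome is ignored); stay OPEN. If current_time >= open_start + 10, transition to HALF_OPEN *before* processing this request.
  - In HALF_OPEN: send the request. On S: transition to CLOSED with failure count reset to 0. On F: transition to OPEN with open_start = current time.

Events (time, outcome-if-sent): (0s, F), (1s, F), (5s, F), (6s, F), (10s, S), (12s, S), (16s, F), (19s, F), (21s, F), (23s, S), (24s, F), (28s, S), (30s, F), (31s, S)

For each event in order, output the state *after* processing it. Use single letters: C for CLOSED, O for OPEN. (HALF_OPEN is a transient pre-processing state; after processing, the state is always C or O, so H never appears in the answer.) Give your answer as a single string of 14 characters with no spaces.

State after each event:
  event#1 t=0s outcome=F: state=CLOSED
  event#2 t=1s outcome=F: state=OPEN
  event#3 t=5s outcome=F: state=OPEN
  event#4 t=6s outcome=F: state=OPEN
  event#5 t=10s outcome=S: state=OPEN
  event#6 t=12s outcome=S: state=CLOSED
  event#7 t=16s outcome=F: state=CLOSED
  event#8 t=19s outcome=F: state=OPEN
  event#9 t=21s outcome=F: state=OPEN
  event#10 t=23s outcome=S: state=OPEN
  event#11 t=24s outcome=F: state=OPEN
  event#12 t=28s outcome=S: state=OPEN
  event#13 t=30s outcome=F: state=OPEN
  event#14 t=31s outcome=S: state=OPEN

Answer: COOOOCCOOOOOOO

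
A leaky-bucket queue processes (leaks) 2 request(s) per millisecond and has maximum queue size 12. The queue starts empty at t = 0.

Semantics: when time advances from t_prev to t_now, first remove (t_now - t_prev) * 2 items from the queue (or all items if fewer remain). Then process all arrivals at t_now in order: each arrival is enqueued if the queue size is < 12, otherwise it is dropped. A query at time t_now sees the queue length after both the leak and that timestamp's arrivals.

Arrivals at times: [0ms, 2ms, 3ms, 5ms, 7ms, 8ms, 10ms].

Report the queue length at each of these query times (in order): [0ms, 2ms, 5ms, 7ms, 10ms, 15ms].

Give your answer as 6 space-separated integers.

Queue lengths at query times:
  query t=0ms: backlog = 1
  query t=2ms: backlog = 1
  query t=5ms: backlog = 1
  query t=7ms: backlog = 1
  query t=10ms: backlog = 1
  query t=15ms: backlog = 0

Answer: 1 1 1 1 1 0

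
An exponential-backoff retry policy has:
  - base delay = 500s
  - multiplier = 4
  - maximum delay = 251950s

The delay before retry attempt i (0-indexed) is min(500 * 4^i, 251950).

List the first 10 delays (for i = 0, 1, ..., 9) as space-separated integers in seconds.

Answer: 500 2000 8000 32000 128000 251950 251950 251950 251950 251950

Derivation:
Computing each delay:
  i=0: min(500*4^0, 251950) = 500
  i=1: min(500*4^1, 251950) = 2000
  i=2: min(500*4^2, 251950) = 8000
  i=3: min(500*4^3, 251950) = 32000
  i=4: min(500*4^4, 251950) = 128000
  i=5: min(500*4^5, 251950) = 251950
  i=6: min(500*4^6, 251950) = 251950
  i=7: min(500*4^7, 251950) = 251950
  i=8: min(500*4^8, 251950) = 251950
  i=9: min(500*4^9, 251950) = 251950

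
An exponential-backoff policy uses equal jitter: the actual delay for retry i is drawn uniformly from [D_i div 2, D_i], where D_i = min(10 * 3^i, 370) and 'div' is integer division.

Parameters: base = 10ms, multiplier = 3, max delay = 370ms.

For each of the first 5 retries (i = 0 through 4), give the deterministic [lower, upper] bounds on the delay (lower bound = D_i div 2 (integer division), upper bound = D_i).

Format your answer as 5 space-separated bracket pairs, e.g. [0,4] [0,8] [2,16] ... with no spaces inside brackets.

Computing bounds per retry:
  i=0: D_i=min(10*3^0,370)=10, bounds=[5,10]
  i=1: D_i=min(10*3^1,370)=30, bounds=[15,30]
  i=2: D_i=min(10*3^2,370)=90, bounds=[45,90]
  i=3: D_i=min(10*3^3,370)=270, bounds=[135,270]
  i=4: D_i=min(10*3^4,370)=370, bounds=[185,370]

Answer: [5,10] [15,30] [45,90] [135,270] [185,370]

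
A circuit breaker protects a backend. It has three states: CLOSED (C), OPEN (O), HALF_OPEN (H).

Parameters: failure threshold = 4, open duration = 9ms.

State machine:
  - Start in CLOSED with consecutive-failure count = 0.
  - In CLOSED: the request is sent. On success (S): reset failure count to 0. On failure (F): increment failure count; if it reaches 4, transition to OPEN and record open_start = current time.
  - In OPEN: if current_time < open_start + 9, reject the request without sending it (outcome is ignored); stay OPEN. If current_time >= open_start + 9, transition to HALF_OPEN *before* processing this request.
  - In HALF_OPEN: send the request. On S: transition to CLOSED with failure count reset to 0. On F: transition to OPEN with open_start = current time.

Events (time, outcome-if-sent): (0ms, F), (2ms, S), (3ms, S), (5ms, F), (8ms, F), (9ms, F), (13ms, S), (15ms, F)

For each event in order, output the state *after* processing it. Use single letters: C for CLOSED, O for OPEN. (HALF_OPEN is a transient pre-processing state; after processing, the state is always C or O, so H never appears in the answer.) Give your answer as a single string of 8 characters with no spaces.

State after each event:
  event#1 t=0ms outcome=F: state=CLOSED
  event#2 t=2ms outcome=S: state=CLOSED
  event#3 t=3ms outcome=S: state=CLOSED
  event#4 t=5ms outcome=F: state=CLOSED
  event#5 t=8ms outcome=F: state=CLOSED
  event#6 t=9ms outcome=F: state=CLOSED
  event#7 t=13ms outcome=S: state=CLOSED
  event#8 t=15ms outcome=F: state=CLOSED

Answer: CCCCCCCC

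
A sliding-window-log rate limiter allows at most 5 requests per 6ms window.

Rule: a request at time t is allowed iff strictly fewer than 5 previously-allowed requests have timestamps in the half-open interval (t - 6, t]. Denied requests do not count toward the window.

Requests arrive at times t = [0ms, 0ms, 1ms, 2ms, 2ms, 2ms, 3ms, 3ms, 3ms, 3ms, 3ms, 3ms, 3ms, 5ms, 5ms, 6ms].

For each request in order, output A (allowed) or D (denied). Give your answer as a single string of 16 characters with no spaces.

Answer: AAAAADDDDDDDDDDA

Derivation:
Tracking allowed requests in the window:
  req#1 t=0ms: ALLOW
  req#2 t=0ms: ALLOW
  req#3 t=1ms: ALLOW
  req#4 t=2ms: ALLOW
  req#5 t=2ms: ALLOW
  req#6 t=2ms: DENY
  req#7 t=3ms: DENY
  req#8 t=3ms: DENY
  req#9 t=3ms: DENY
  req#10 t=3ms: DENY
  req#11 t=3ms: DENY
  req#12 t=3ms: DENY
  req#13 t=3ms: DENY
  req#14 t=5ms: DENY
  req#15 t=5ms: DENY
  req#16 t=6ms: ALLOW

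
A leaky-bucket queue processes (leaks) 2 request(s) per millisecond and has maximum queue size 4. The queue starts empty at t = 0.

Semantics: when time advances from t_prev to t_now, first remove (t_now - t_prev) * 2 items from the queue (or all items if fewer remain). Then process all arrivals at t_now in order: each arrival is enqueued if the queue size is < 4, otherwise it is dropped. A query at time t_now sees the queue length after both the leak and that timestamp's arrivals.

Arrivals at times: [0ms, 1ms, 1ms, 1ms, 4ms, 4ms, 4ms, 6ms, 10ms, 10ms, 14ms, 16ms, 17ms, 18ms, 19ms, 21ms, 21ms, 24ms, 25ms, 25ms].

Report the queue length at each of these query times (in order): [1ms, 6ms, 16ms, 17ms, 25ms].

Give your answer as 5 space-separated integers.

Answer: 3 1 1 1 2

Derivation:
Queue lengths at query times:
  query t=1ms: backlog = 3
  query t=6ms: backlog = 1
  query t=16ms: backlog = 1
  query t=17ms: backlog = 1
  query t=25ms: backlog = 2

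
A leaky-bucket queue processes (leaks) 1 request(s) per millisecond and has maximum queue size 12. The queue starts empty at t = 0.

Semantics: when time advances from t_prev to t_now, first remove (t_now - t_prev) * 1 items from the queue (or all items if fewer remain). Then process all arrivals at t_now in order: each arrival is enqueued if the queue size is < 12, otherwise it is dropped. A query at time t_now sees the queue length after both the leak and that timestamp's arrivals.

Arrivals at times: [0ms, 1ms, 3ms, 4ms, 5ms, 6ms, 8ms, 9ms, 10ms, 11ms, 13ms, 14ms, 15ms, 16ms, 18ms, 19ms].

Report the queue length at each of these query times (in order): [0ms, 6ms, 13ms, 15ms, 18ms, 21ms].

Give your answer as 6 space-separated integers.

Queue lengths at query times:
  query t=0ms: backlog = 1
  query t=6ms: backlog = 1
  query t=13ms: backlog = 1
  query t=15ms: backlog = 1
  query t=18ms: backlog = 1
  query t=21ms: backlog = 0

Answer: 1 1 1 1 1 0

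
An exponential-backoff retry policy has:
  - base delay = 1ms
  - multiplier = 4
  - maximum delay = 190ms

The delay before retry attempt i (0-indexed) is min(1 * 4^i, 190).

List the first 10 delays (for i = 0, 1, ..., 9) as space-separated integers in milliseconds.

Computing each delay:
  i=0: min(1*4^0, 190) = 1
  i=1: min(1*4^1, 190) = 4
  i=2: min(1*4^2, 190) = 16
  i=3: min(1*4^3, 190) = 64
  i=4: min(1*4^4, 190) = 190
  i=5: min(1*4^5, 190) = 190
  i=6: min(1*4^6, 190) = 190
  i=7: min(1*4^7, 190) = 190
  i=8: min(1*4^8, 190) = 190
  i=9: min(1*4^9, 190) = 190

Answer: 1 4 16 64 190 190 190 190 190 190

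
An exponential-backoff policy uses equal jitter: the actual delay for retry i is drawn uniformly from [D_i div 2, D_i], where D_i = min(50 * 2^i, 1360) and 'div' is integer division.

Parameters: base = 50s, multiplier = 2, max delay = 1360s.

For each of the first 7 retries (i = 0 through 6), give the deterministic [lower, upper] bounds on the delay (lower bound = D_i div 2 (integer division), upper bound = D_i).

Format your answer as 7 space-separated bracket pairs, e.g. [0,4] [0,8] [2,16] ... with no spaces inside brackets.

Answer: [25,50] [50,100] [100,200] [200,400] [400,800] [680,1360] [680,1360]

Derivation:
Computing bounds per retry:
  i=0: D_i=min(50*2^0,1360)=50, bounds=[25,50]
  i=1: D_i=min(50*2^1,1360)=100, bounds=[50,100]
  i=2: D_i=min(50*2^2,1360)=200, bounds=[100,200]
  i=3: D_i=min(50*2^3,1360)=400, bounds=[200,400]
  i=4: D_i=min(50*2^4,1360)=800, bounds=[400,800]
  i=5: D_i=min(50*2^5,1360)=1360, bounds=[680,1360]
  i=6: D_i=min(50*2^6,1360)=1360, bounds=[680,1360]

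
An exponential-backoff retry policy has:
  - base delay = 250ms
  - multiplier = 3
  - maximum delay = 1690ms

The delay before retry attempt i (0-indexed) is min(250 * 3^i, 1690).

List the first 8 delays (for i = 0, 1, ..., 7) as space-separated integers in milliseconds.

Answer: 250 750 1690 1690 1690 1690 1690 1690

Derivation:
Computing each delay:
  i=0: min(250*3^0, 1690) = 250
  i=1: min(250*3^1, 1690) = 750
  i=2: min(250*3^2, 1690) = 1690
  i=3: min(250*3^3, 1690) = 1690
  i=4: min(250*3^4, 1690) = 1690
  i=5: min(250*3^5, 1690) = 1690
  i=6: min(250*3^6, 1690) = 1690
  i=7: min(250*3^7, 1690) = 1690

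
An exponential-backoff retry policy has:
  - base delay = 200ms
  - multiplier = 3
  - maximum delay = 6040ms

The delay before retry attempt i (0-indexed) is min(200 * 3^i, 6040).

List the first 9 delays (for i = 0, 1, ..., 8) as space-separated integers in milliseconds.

Answer: 200 600 1800 5400 6040 6040 6040 6040 6040

Derivation:
Computing each delay:
  i=0: min(200*3^0, 6040) = 200
  i=1: min(200*3^1, 6040) = 600
  i=2: min(200*3^2, 6040) = 1800
  i=3: min(200*3^3, 6040) = 5400
  i=4: min(200*3^4, 6040) = 6040
  i=5: min(200*3^5, 6040) = 6040
  i=6: min(200*3^6, 6040) = 6040
  i=7: min(200*3^7, 6040) = 6040
  i=8: min(200*3^8, 6040) = 6040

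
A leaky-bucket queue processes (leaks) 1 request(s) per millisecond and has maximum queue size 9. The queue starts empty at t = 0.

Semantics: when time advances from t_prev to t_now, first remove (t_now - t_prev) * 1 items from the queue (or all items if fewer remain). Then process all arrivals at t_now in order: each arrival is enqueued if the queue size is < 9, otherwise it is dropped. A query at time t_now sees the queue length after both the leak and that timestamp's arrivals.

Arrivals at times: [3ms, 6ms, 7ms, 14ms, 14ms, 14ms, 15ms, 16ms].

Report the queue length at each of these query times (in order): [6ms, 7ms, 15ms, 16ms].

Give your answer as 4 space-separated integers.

Queue lengths at query times:
  query t=6ms: backlog = 1
  query t=7ms: backlog = 1
  query t=15ms: backlog = 3
  query t=16ms: backlog = 3

Answer: 1 1 3 3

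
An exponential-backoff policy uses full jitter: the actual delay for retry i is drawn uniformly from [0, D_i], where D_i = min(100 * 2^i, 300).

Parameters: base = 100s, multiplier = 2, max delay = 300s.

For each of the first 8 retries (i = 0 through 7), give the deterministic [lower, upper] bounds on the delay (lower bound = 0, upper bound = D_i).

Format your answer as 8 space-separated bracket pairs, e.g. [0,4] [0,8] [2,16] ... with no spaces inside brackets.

Computing bounds per retry:
  i=0: D_i=min(100*2^0,300)=100, bounds=[0,100]
  i=1: D_i=min(100*2^1,300)=200, bounds=[0,200]
  i=2: D_i=min(100*2^2,300)=300, bounds=[0,300]
  i=3: D_i=min(100*2^3,300)=300, bounds=[0,300]
  i=4: D_i=min(100*2^4,300)=300, bounds=[0,300]
  i=5: D_i=min(100*2^5,300)=300, bounds=[0,300]
  i=6: D_i=min(100*2^6,300)=300, bounds=[0,300]
  i=7: D_i=min(100*2^7,300)=300, bounds=[0,300]

Answer: [0,100] [0,200] [0,300] [0,300] [0,300] [0,300] [0,300] [0,300]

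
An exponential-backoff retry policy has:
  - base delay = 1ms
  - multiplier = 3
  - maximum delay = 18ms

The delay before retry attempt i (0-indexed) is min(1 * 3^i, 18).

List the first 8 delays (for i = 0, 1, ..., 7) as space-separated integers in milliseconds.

Computing each delay:
  i=0: min(1*3^0, 18) = 1
  i=1: min(1*3^1, 18) = 3
  i=2: min(1*3^2, 18) = 9
  i=3: min(1*3^3, 18) = 18
  i=4: min(1*3^4, 18) = 18
  i=5: min(1*3^5, 18) = 18
  i=6: min(1*3^6, 18) = 18
  i=7: min(1*3^7, 18) = 18

Answer: 1 3 9 18 18 18 18 18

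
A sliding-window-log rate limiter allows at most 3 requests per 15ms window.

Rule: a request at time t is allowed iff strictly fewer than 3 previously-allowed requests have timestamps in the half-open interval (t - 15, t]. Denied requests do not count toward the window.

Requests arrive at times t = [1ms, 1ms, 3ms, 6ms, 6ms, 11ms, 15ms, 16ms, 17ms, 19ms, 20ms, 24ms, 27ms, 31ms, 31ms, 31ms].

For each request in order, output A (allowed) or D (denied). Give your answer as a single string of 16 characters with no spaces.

Tracking allowed requests in the window:
  req#1 t=1ms: ALLOW
  req#2 t=1ms: ALLOW
  req#3 t=3ms: ALLOW
  req#4 t=6ms: DENY
  req#5 t=6ms: DENY
  req#6 t=11ms: DENY
  req#7 t=15ms: DENY
  req#8 t=16ms: ALLOW
  req#9 t=17ms: ALLOW
  req#10 t=19ms: ALLOW
  req#11 t=20ms: DENY
  req#12 t=24ms: DENY
  req#13 t=27ms: DENY
  req#14 t=31ms: ALLOW
  req#15 t=31ms: DENY
  req#16 t=31ms: DENY

Answer: AAADDDDAAADDDADD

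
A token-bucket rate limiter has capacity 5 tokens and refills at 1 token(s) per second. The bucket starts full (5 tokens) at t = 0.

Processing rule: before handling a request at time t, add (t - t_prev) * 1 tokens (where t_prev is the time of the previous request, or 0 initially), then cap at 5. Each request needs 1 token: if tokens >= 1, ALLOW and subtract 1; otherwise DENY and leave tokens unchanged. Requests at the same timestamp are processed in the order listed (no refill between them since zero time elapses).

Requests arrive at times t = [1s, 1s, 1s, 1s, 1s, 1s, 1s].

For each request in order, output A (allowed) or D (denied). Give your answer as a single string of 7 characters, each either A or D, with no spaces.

Answer: AAAAADD

Derivation:
Simulating step by step:
  req#1 t=1s: ALLOW
  req#2 t=1s: ALLOW
  req#3 t=1s: ALLOW
  req#4 t=1s: ALLOW
  req#5 t=1s: ALLOW
  req#6 t=1s: DENY
  req#7 t=1s: DENY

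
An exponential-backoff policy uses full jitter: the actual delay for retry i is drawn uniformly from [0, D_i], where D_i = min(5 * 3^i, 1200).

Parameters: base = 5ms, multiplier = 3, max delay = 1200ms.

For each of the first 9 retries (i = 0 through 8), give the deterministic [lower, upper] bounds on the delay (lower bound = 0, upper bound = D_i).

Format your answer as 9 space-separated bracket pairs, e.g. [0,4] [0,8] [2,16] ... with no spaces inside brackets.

Answer: [0,5] [0,15] [0,45] [0,135] [0,405] [0,1200] [0,1200] [0,1200] [0,1200]

Derivation:
Computing bounds per retry:
  i=0: D_i=min(5*3^0,1200)=5, bounds=[0,5]
  i=1: D_i=min(5*3^1,1200)=15, bounds=[0,15]
  i=2: D_i=min(5*3^2,1200)=45, bounds=[0,45]
  i=3: D_i=min(5*3^3,1200)=135, bounds=[0,135]
  i=4: D_i=min(5*3^4,1200)=405, bounds=[0,405]
  i=5: D_i=min(5*3^5,1200)=1200, bounds=[0,1200]
  i=6: D_i=min(5*3^6,1200)=1200, bounds=[0,1200]
  i=7: D_i=min(5*3^7,1200)=1200, bounds=[0,1200]
  i=8: D_i=min(5*3^8,1200)=1200, bounds=[0,1200]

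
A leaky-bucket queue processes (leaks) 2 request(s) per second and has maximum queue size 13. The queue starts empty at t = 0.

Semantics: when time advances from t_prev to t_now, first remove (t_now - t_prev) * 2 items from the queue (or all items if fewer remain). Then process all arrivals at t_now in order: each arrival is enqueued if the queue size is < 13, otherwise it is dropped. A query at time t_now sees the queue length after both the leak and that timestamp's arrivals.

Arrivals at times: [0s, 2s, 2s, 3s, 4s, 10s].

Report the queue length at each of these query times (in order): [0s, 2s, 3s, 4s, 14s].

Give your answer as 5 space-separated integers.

Queue lengths at query times:
  query t=0s: backlog = 1
  query t=2s: backlog = 2
  query t=3s: backlog = 1
  query t=4s: backlog = 1
  query t=14s: backlog = 0

Answer: 1 2 1 1 0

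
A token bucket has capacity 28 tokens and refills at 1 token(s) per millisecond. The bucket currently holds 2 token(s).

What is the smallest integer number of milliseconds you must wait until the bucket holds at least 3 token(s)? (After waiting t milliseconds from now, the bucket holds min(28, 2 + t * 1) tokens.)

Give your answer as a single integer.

Answer: 1

Derivation:
Need 2 + t * 1 >= 3, so t >= 1/1.
Smallest integer t = ceil(1/1) = 1.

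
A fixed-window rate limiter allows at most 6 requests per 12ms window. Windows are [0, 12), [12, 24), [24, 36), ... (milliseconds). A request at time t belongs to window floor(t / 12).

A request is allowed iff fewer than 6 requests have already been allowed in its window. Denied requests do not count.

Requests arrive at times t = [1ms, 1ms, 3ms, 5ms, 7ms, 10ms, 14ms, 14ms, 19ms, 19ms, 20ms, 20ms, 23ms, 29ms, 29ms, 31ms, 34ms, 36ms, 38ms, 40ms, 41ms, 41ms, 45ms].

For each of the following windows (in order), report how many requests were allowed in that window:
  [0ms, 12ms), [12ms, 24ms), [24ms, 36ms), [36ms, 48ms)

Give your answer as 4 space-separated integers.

Answer: 6 6 4 6

Derivation:
Processing requests:
  req#1 t=1ms (window 0): ALLOW
  req#2 t=1ms (window 0): ALLOW
  req#3 t=3ms (window 0): ALLOW
  req#4 t=5ms (window 0): ALLOW
  req#5 t=7ms (window 0): ALLOW
  req#6 t=10ms (window 0): ALLOW
  req#7 t=14ms (window 1): ALLOW
  req#8 t=14ms (window 1): ALLOW
  req#9 t=19ms (window 1): ALLOW
  req#10 t=19ms (window 1): ALLOW
  req#11 t=20ms (window 1): ALLOW
  req#12 t=20ms (window 1): ALLOW
  req#13 t=23ms (window 1): DENY
  req#14 t=29ms (window 2): ALLOW
  req#15 t=29ms (window 2): ALLOW
  req#16 t=31ms (window 2): ALLOW
  req#17 t=34ms (window 2): ALLOW
  req#18 t=36ms (window 3): ALLOW
  req#19 t=38ms (window 3): ALLOW
  req#20 t=40ms (window 3): ALLOW
  req#21 t=41ms (window 3): ALLOW
  req#22 t=41ms (window 3): ALLOW
  req#23 t=45ms (window 3): ALLOW

Allowed counts by window: 6 6 4 6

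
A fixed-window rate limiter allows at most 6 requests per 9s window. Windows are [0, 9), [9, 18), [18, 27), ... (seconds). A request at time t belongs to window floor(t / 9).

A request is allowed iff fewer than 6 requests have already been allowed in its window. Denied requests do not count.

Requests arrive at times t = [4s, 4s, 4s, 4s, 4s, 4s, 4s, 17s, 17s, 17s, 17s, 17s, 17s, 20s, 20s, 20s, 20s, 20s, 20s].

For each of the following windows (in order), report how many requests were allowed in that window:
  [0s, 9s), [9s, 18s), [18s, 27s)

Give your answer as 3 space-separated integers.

Answer: 6 6 6

Derivation:
Processing requests:
  req#1 t=4s (window 0): ALLOW
  req#2 t=4s (window 0): ALLOW
  req#3 t=4s (window 0): ALLOW
  req#4 t=4s (window 0): ALLOW
  req#5 t=4s (window 0): ALLOW
  req#6 t=4s (window 0): ALLOW
  req#7 t=4s (window 0): DENY
  req#8 t=17s (window 1): ALLOW
  req#9 t=17s (window 1): ALLOW
  req#10 t=17s (window 1): ALLOW
  req#11 t=17s (window 1): ALLOW
  req#12 t=17s (window 1): ALLOW
  req#13 t=17s (window 1): ALLOW
  req#14 t=20s (window 2): ALLOW
  req#15 t=20s (window 2): ALLOW
  req#16 t=20s (window 2): ALLOW
  req#17 t=20s (window 2): ALLOW
  req#18 t=20s (window 2): ALLOW
  req#19 t=20s (window 2): ALLOW

Allowed counts by window: 6 6 6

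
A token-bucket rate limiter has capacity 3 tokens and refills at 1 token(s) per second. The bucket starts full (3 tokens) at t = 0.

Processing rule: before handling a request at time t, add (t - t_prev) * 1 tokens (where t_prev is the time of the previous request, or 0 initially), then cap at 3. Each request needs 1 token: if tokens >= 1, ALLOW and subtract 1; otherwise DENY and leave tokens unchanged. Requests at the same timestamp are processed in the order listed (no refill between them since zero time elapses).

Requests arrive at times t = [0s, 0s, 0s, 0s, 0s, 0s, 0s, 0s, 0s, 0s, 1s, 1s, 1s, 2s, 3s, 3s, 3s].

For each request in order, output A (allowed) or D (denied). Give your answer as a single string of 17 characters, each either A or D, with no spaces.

Answer: AAADDDDDDDADDAADD

Derivation:
Simulating step by step:
  req#1 t=0s: ALLOW
  req#2 t=0s: ALLOW
  req#3 t=0s: ALLOW
  req#4 t=0s: DENY
  req#5 t=0s: DENY
  req#6 t=0s: DENY
  req#7 t=0s: DENY
  req#8 t=0s: DENY
  req#9 t=0s: DENY
  req#10 t=0s: DENY
  req#11 t=1s: ALLOW
  req#12 t=1s: DENY
  req#13 t=1s: DENY
  req#14 t=2s: ALLOW
  req#15 t=3s: ALLOW
  req#16 t=3s: DENY
  req#17 t=3s: DENY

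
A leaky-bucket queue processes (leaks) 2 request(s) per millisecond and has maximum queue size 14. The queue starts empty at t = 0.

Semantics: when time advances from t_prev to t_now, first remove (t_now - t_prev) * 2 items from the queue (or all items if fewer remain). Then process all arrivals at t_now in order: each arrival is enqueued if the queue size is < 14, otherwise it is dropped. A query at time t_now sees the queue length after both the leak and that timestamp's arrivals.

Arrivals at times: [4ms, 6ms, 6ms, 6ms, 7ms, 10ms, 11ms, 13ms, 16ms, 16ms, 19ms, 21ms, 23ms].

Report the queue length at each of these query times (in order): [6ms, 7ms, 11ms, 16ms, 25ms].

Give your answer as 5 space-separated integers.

Answer: 3 2 1 2 0

Derivation:
Queue lengths at query times:
  query t=6ms: backlog = 3
  query t=7ms: backlog = 2
  query t=11ms: backlog = 1
  query t=16ms: backlog = 2
  query t=25ms: backlog = 0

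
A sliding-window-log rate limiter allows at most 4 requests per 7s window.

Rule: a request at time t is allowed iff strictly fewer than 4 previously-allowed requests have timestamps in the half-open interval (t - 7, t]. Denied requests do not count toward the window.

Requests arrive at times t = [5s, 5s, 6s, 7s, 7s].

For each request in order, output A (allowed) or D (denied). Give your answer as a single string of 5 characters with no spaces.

Answer: AAAAD

Derivation:
Tracking allowed requests in the window:
  req#1 t=5s: ALLOW
  req#2 t=5s: ALLOW
  req#3 t=6s: ALLOW
  req#4 t=7s: ALLOW
  req#5 t=7s: DENY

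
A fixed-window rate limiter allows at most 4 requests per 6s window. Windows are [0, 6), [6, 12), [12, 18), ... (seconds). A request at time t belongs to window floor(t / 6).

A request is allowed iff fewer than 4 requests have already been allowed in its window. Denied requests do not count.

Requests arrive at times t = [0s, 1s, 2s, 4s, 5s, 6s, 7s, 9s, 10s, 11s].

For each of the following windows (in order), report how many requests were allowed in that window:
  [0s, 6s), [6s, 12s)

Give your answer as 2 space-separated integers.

Answer: 4 4

Derivation:
Processing requests:
  req#1 t=0s (window 0): ALLOW
  req#2 t=1s (window 0): ALLOW
  req#3 t=2s (window 0): ALLOW
  req#4 t=4s (window 0): ALLOW
  req#5 t=5s (window 0): DENY
  req#6 t=6s (window 1): ALLOW
  req#7 t=7s (window 1): ALLOW
  req#8 t=9s (window 1): ALLOW
  req#9 t=10s (window 1): ALLOW
  req#10 t=11s (window 1): DENY

Allowed counts by window: 4 4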